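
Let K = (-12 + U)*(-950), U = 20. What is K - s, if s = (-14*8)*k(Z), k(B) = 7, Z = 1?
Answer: -6816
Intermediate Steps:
s = -784 (s = -14*8*7 = -112*7 = -784)
K = -7600 (K = (-12 + 20)*(-950) = 8*(-950) = -7600)
K - s = -7600 - 1*(-784) = -7600 + 784 = -6816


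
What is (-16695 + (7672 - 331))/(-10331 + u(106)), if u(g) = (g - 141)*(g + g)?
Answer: 3118/5917 ≈ 0.52696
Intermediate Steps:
u(g) = 2*g*(-141 + g) (u(g) = (-141 + g)*(2*g) = 2*g*(-141 + g))
(-16695 + (7672 - 331))/(-10331 + u(106)) = (-16695 + (7672 - 331))/(-10331 + 2*106*(-141 + 106)) = (-16695 + 7341)/(-10331 + 2*106*(-35)) = -9354/(-10331 - 7420) = -9354/(-17751) = -9354*(-1/17751) = 3118/5917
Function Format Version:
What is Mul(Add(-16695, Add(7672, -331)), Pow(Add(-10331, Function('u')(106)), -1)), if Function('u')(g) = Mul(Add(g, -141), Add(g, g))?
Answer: Rational(3118, 5917) ≈ 0.52696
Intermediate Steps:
Function('u')(g) = Mul(2, g, Add(-141, g)) (Function('u')(g) = Mul(Add(-141, g), Mul(2, g)) = Mul(2, g, Add(-141, g)))
Mul(Add(-16695, Add(7672, -331)), Pow(Add(-10331, Function('u')(106)), -1)) = Mul(Add(-16695, Add(7672, -331)), Pow(Add(-10331, Mul(2, 106, Add(-141, 106))), -1)) = Mul(Add(-16695, 7341), Pow(Add(-10331, Mul(2, 106, -35)), -1)) = Mul(-9354, Pow(Add(-10331, -7420), -1)) = Mul(-9354, Pow(-17751, -1)) = Mul(-9354, Rational(-1, 17751)) = Rational(3118, 5917)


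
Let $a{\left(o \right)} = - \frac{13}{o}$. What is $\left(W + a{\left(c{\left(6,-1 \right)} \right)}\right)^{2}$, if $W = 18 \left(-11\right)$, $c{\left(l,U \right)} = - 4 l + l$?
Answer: $\frac{12609601}{324} \approx 38919.0$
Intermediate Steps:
$c{\left(l,U \right)} = - 3 l$
$W = -198$
$\left(W + a{\left(c{\left(6,-1 \right)} \right)}\right)^{2} = \left(-198 - \frac{13}{\left(-3\right) 6}\right)^{2} = \left(-198 - \frac{13}{-18}\right)^{2} = \left(-198 - - \frac{13}{18}\right)^{2} = \left(-198 + \frac{13}{18}\right)^{2} = \left(- \frac{3551}{18}\right)^{2} = \frac{12609601}{324}$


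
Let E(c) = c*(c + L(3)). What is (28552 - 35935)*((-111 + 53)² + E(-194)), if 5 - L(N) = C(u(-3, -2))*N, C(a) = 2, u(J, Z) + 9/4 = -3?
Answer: -304135302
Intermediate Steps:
u(J, Z) = -21/4 (u(J, Z) = -9/4 - 3 = -21/4)
L(N) = 5 - 2*N
E(c) = c*(-1 + c) (E(c) = c*(c + (5 - 2*3)) = c*(c + (5 - 6)) = c*(c - 1) = c*(-1 + c))
(28552 - 35935)*((-111 + 53)² + E(-194)) = (28552 - 35935)*((-111 + 53)² - 194*(-1 - 194)) = -7383*((-58)² - 194*(-195)) = -7383*(3364 + 37830) = -7383*41194 = -304135302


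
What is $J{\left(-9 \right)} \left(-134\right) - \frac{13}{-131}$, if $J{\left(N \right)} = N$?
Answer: $\frac{157999}{131} \approx 1206.1$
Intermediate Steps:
$J{\left(-9 \right)} \left(-134\right) - \frac{13}{-131} = \left(-9\right) \left(-134\right) - \frac{13}{-131} = 1206 - - \frac{13}{131} = 1206 + \frac{13}{131} = \frac{157999}{131}$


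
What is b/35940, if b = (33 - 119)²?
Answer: 1849/8985 ≈ 0.20579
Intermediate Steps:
b = 7396 (b = (-86)² = 7396)
b/35940 = 7396/35940 = 7396*(1/35940) = 1849/8985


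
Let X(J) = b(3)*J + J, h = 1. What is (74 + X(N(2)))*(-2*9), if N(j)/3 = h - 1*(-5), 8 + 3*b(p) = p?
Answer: -1116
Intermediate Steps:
b(p) = -8/3 + p/3
N(j) = 18 (N(j) = 3*(1 - 1*(-5)) = 3*(1 + 5) = 3*6 = 18)
X(J) = -2*J/3 (X(J) = (-8/3 + (⅓)*3)*J + J = (-8/3 + 1)*J + J = -5*J/3 + J = -2*J/3)
(74 + X(N(2)))*(-2*9) = (74 - ⅔*18)*(-2*9) = (74 - 12)*(-18) = 62*(-18) = -1116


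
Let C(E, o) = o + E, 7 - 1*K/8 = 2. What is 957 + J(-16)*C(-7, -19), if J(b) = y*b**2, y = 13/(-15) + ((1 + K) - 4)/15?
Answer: -48463/5 ≈ -9692.6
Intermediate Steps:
K = 40 (K = 56 - 8*2 = 56 - 16 = 40)
C(E, o) = E + o
y = 8/5 (y = 13/(-15) + ((1 + 40) - 4)/15 = 13*(-1/15) + (41 - 4)*(1/15) = -13/15 + 37*(1/15) = -13/15 + 37/15 = 8/5 ≈ 1.6000)
J(b) = 8*b**2/5
957 + J(-16)*C(-7, -19) = 957 + ((8/5)*(-16)**2)*(-7 - 19) = 957 + ((8/5)*256)*(-26) = 957 + (2048/5)*(-26) = 957 - 53248/5 = -48463/5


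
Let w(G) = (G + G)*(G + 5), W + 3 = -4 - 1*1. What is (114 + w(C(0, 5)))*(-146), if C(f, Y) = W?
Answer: -23652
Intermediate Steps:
W = -8 (W = -3 + (-4 - 1*1) = -3 + (-4 - 1) = -3 - 5 = -8)
C(f, Y) = -8
w(G) = 2*G*(5 + G) (w(G) = (2*G)*(5 + G) = 2*G*(5 + G))
(114 + w(C(0, 5)))*(-146) = (114 + 2*(-8)*(5 - 8))*(-146) = (114 + 2*(-8)*(-3))*(-146) = (114 + 48)*(-146) = 162*(-146) = -23652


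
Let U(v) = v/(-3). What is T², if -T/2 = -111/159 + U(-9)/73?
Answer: 25847056/14969161 ≈ 1.7267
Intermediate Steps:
U(v) = -v/3 (U(v) = v*(-⅓) = -v/3)
T = 5084/3869 (T = -2*(-111/159 - ⅓*(-9)/73) = -2*(-111*1/159 + 3*(1/73)) = -2*(-37/53 + 3/73) = -2*(-2542/3869) = 5084/3869 ≈ 1.3140)
T² = (5084/3869)² = 25847056/14969161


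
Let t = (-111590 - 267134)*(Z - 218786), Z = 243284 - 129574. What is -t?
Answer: -39794803024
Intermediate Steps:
Z = 113710
t = 39794803024 (t = (-111590 - 267134)*(113710 - 218786) = -378724*(-105076) = 39794803024)
-t = -1*39794803024 = -39794803024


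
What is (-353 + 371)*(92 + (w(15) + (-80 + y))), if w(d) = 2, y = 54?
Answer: 1224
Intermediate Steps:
(-353 + 371)*(92 + (w(15) + (-80 + y))) = (-353 + 371)*(92 + (2 + (-80 + 54))) = 18*(92 + (2 - 26)) = 18*(92 - 24) = 18*68 = 1224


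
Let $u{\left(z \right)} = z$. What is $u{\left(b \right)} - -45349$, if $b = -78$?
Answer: $45271$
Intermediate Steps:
$u{\left(b \right)} - -45349 = -78 - -45349 = -78 + 45349 = 45271$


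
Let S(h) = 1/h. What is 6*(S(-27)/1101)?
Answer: -2/9909 ≈ -0.00020184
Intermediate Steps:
6*(S(-27)/1101) = 6*(1/(-27*1101)) = 6*(-1/27*1/1101) = 6*(-1/29727) = -2/9909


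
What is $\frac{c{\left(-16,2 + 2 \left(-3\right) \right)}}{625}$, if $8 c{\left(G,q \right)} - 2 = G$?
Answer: $- \frac{7}{2500} \approx -0.0028$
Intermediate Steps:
$c{\left(G,q \right)} = \frac{1}{4} + \frac{G}{8}$
$\frac{c{\left(-16,2 + 2 \left(-3\right) \right)}}{625} = \frac{\frac{1}{4} + \frac{1}{8} \left(-16\right)}{625} = \left(\frac{1}{4} - 2\right) \frac{1}{625} = \left(- \frac{7}{4}\right) \frac{1}{625} = - \frac{7}{2500}$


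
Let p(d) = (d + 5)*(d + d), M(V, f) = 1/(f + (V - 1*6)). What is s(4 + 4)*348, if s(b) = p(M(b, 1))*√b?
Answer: 7424*√2/3 ≈ 3499.7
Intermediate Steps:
M(V, f) = 1/(-6 + V + f) (M(V, f) = 1/(f + (V - 6)) = 1/(f + (-6 + V)) = 1/(-6 + V + f))
p(d) = 2*d*(5 + d) (p(d) = (5 + d)*(2*d) = 2*d*(5 + d))
s(b) = 2*√b*(5 + 1/(-5 + b))/(-5 + b) (s(b) = (2*(5 + 1/(-6 + b + 1))/(-6 + b + 1))*√b = (2*(5 + 1/(-5 + b))/(-5 + b))*√b = 2*√b*(5 + 1/(-5 + b))/(-5 + b))
s(4 + 4)*348 = (√(4 + 4)*(-48 + 10*(4 + 4))/(-5 + (4 + 4))²)*348 = (√8*(-48 + 10*8)/(-5 + 8)²)*348 = ((2*√2)*(-48 + 80)/3²)*348 = ((2*√2)*(⅑)*32)*348 = (64*√2/9)*348 = 7424*√2/3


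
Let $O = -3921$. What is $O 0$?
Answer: $0$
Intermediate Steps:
$O 0 = \left(-3921\right) 0 = 0$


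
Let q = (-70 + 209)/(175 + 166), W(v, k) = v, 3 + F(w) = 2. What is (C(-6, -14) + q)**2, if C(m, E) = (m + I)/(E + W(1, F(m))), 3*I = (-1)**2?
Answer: 125843524/176863401 ≈ 0.71153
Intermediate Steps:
F(w) = -1 (F(w) = -3 + 2 = -1)
I = 1/3 (I = (1/3)*(-1)**2 = (1/3)*1 = 1/3 ≈ 0.33333)
C(m, E) = (1/3 + m)/(1 + E) (C(m, E) = (m + 1/3)/(E + 1) = (1/3 + m)/(1 + E))
q = 139/341 ≈ 0.40762
(C(-6, -14) + q)**2 = ((1/3 - 6)/(1 - 14) + 139/341)**2 = (-17/3/(-13) + 139/341)**2 = (-1/13*(-17/3) + 139/341)**2 = (17/39 + 139/341)**2 = (11218/13299)**2 = 125843524/176863401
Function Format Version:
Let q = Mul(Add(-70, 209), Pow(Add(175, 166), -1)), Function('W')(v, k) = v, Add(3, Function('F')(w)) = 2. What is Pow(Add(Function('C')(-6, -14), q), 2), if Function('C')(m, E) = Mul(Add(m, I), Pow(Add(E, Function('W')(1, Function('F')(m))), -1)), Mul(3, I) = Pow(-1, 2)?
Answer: Rational(125843524, 176863401) ≈ 0.71153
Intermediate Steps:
Function('F')(w) = -1 (Function('F')(w) = Add(-3, 2) = -1)
I = Rational(1, 3) (I = Mul(Rational(1, 3), Pow(-1, 2)) = Mul(Rational(1, 3), 1) = Rational(1, 3) ≈ 0.33333)
Function('C')(m, E) = Mul(Pow(Add(1, E), -1), Add(Rational(1, 3), m)) (Function('C')(m, E) = Mul(Add(m, Rational(1, 3)), Pow(Add(E, 1), -1)) = Mul(Add(Rational(1, 3), m), Pow(Add(1, E), -1)) = Mul(Pow(Add(1, E), -1), Add(Rational(1, 3), m)))
q = Rational(139, 341) (q = Mul(139, Pow(341, -1)) = Mul(139, Rational(1, 341)) = Rational(139, 341) ≈ 0.40762)
Pow(Add(Function('C')(-6, -14), q), 2) = Pow(Add(Mul(Pow(Add(1, -14), -1), Add(Rational(1, 3), -6)), Rational(139, 341)), 2) = Pow(Add(Mul(Pow(-13, -1), Rational(-17, 3)), Rational(139, 341)), 2) = Pow(Add(Mul(Rational(-1, 13), Rational(-17, 3)), Rational(139, 341)), 2) = Pow(Add(Rational(17, 39), Rational(139, 341)), 2) = Pow(Rational(11218, 13299), 2) = Rational(125843524, 176863401)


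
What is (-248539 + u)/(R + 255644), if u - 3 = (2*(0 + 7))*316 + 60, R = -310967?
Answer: 244052/55323 ≈ 4.4114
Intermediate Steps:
u = 4487 (u = 3 + ((2*(0 + 7))*316 + 60) = 3 + ((2*7)*316 + 60) = 3 + (14*316 + 60) = 3 + (4424 + 60) = 3 + 4484 = 4487)
(-248539 + u)/(R + 255644) = (-248539 + 4487)/(-310967 + 255644) = -244052/(-55323) = -244052*(-1/55323) = 244052/55323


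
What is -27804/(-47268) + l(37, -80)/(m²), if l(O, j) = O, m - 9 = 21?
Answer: 743681/1181700 ≈ 0.62933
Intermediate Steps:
m = 30 (m = 9 + 21 = 30)
-27804/(-47268) + l(37, -80)/(m²) = -27804/(-47268) + 37/(30²) = -27804*(-1/47268) + 37/900 = 2317/3939 + 37*(1/900) = 2317/3939 + 37/900 = 743681/1181700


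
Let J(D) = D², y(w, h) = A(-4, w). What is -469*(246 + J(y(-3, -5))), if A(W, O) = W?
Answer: -122878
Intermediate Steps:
y(w, h) = -4
-469*(246 + J(y(-3, -5))) = -469*(246 + (-4)²) = -469*(246 + 16) = -469*262 = -122878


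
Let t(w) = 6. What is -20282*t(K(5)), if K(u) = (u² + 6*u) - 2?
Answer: -121692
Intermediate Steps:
K(u) = -2 + u² + 6*u
-20282*t(K(5)) = -20282*6 = -121692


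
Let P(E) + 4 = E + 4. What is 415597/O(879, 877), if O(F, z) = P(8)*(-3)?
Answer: -415597/24 ≈ -17317.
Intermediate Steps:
P(E) = E (P(E) = -4 + (E + 4) = -4 + (4 + E) = E)
O(F, z) = -24 (O(F, z) = 8*(-3) = -24)
415597/O(879, 877) = 415597/(-24) = 415597*(-1/24) = -415597/24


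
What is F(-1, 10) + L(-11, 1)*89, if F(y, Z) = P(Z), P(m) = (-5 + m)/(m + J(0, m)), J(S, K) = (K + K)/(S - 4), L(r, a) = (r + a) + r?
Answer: -1868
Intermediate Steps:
L(r, a) = a + 2*r (L(r, a) = (a + r) + r = a + 2*r)
J(S, K) = 2*K/(-4 + S) (J(S, K) = (2*K)/(-4 + S) = 2*K/(-4 + S))
P(m) = 2*(-5 + m)/m (P(m) = (-5 + m)/(m + 2*m/(-4 + 0)) = (-5 + m)/(m + 2*m/(-4)) = (-5 + m)/(m + 2*m*(-¼)) = (-5 + m)/(m - m/2) = (-5 + m)/((m/2)) = (-5 + m)*(2/m) = 2*(-5 + m)/m)
F(y, Z) = 2 - 10/Z
F(-1, 10) + L(-11, 1)*89 = (2 - 10/10) + (1 + 2*(-11))*89 = (2 - 10*⅒) + (1 - 22)*89 = (2 - 1) - 21*89 = 1 - 1869 = -1868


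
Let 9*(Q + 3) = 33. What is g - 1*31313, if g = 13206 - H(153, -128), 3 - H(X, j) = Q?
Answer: -54328/3 ≈ -18109.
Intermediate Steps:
Q = ⅔ (Q = -3 + (⅑)*33 = -3 + 11/3 = ⅔ ≈ 0.66667)
H(X, j) = 7/3 (H(X, j) = 3 - 1*⅔ = 3 - ⅔ = 7/3)
g = 39611/3 (g = 13206 - 1*7/3 = 13206 - 7/3 = 39611/3 ≈ 13204.)
g - 1*31313 = 39611/3 - 1*31313 = 39611/3 - 31313 = -54328/3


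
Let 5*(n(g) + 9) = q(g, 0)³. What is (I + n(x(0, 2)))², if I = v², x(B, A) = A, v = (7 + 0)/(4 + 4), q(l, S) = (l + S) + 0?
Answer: 4507129/102400 ≈ 44.015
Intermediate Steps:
q(l, S) = S + l (q(l, S) = (S + l) + 0 = S + l)
v = 7/8 ≈ 0.87500
n(g) = -9 + g³/5 (n(g) = -9 + (0 + g)³/5 = -9 + g³/5)
I = 49/64 (I = (7/8)² = 49/64 ≈ 0.76563)
(I + n(x(0, 2)))² = (49/64 + (-9 + (⅕)*2³))² = (49/64 + (-9 + (⅕)*8))² = (49/64 + (-9 + 8/5))² = (49/64 - 37/5)² = (-2123/320)² = 4507129/102400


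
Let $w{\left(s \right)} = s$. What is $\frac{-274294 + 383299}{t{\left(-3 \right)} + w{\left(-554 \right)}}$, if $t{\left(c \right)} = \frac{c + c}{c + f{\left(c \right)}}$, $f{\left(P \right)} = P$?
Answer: $- \frac{109005}{553} \approx -197.12$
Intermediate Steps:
$t{\left(c \right)} = 1$ ($t{\left(c \right)} = \frac{c + c}{c + c} = \frac{2 c}{2 c} = 2 c \frac{1}{2 c} = 1$)
$\frac{-274294 + 383299}{t{\left(-3 \right)} + w{\left(-554 \right)}} = \frac{-274294 + 383299}{1 - 554} = \frac{109005}{-553} = 109005 \left(- \frac{1}{553}\right) = - \frac{109005}{553}$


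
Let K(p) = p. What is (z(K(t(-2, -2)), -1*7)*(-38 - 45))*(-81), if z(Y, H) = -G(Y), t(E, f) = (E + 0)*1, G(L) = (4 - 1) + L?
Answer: -6723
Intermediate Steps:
G(L) = 3 + L
t(E, f) = E (t(E, f) = E*1 = E)
z(Y, H) = -3 - Y (z(Y, H) = -(3 + Y) = -3 - Y)
(z(K(t(-2, -2)), -1*7)*(-38 - 45))*(-81) = ((-3 - 1*(-2))*(-38 - 45))*(-81) = ((-3 + 2)*(-83))*(-81) = -1*(-83)*(-81) = 83*(-81) = -6723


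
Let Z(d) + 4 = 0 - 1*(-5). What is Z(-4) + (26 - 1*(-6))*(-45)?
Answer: -1439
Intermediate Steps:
Z(d) = 1 (Z(d) = -4 + (0 - 1*(-5)) = -4 + (0 + 5) = -4 + 5 = 1)
Z(-4) + (26 - 1*(-6))*(-45) = 1 + (26 - 1*(-6))*(-45) = 1 + (26 + 6)*(-45) = 1 + 32*(-45) = 1 - 1440 = -1439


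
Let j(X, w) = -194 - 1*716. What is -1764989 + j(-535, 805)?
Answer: -1765899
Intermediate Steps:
j(X, w) = -910 (j(X, w) = -194 - 716 = -910)
-1764989 + j(-535, 805) = -1764989 - 910 = -1765899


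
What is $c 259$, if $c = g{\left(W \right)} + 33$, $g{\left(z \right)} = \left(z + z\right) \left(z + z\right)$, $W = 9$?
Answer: $92463$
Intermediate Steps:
$g{\left(z \right)} = 4 z^{2}$ ($g{\left(z \right)} = 2 z 2 z = 4 z^{2}$)
$c = 357$ ($c = 4 \cdot 9^{2} + 33 = 4 \cdot 81 + 33 = 324 + 33 = 357$)
$c 259 = 357 \cdot 259 = 92463$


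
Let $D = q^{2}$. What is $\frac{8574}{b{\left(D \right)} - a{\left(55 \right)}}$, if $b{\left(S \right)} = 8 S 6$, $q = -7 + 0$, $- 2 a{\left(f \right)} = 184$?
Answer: $\frac{4287}{1222} \approx 3.5082$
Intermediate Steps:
$a{\left(f \right)} = -92$ ($a{\left(f \right)} = \left(- \frac{1}{2}\right) 184 = -92$)
$q = -7$
$D = 49$ ($D = \left(-7\right)^{2} = 49$)
$b{\left(S \right)} = 48 S$ ($b{\left(S \right)} = 8 \cdot 6 S = 48 S$)
$\frac{8574}{b{\left(D \right)} - a{\left(55 \right)}} = \frac{8574}{48 \cdot 49 - -92} = \frac{8574}{2352 + 92} = \frac{8574}{2444} = 8574 \cdot \frac{1}{2444} = \frac{4287}{1222}$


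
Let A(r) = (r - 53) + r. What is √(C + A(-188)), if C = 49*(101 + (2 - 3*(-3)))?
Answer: √5059 ≈ 71.127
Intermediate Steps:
A(r) = -53 + 2*r (A(r) = (-53 + r) + r = -53 + 2*r)
C = 5488 (C = 49*(101 + (2 + 9)) = 49*(101 + 11) = 49*112 = 5488)
√(C + A(-188)) = √(5488 + (-53 + 2*(-188))) = √(5488 + (-53 - 376)) = √(5488 - 429) = √5059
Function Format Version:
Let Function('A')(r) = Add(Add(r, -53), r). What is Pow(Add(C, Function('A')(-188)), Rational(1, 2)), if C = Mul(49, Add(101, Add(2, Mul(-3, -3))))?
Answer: Pow(5059, Rational(1, 2)) ≈ 71.127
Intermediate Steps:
Function('A')(r) = Add(-53, Mul(2, r)) (Function('A')(r) = Add(Add(-53, r), r) = Add(-53, Mul(2, r)))
C = 5488 (C = Mul(49, Add(101, Add(2, 9))) = Mul(49, Add(101, 11)) = Mul(49, 112) = 5488)
Pow(Add(C, Function('A')(-188)), Rational(1, 2)) = Pow(Add(5488, Add(-53, Mul(2, -188))), Rational(1, 2)) = Pow(Add(5488, Add(-53, -376)), Rational(1, 2)) = Pow(Add(5488, -429), Rational(1, 2)) = Pow(5059, Rational(1, 2))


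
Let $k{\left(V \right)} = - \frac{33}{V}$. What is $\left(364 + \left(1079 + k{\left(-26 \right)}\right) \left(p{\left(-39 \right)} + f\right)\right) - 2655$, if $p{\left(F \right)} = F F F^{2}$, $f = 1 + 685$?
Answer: $\frac{64996825483}{26} \approx 2.4999 \cdot 10^{9}$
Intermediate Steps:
$f = 686$
$p{\left(F \right)} = F^{4}$ ($p{\left(F \right)} = F^{2} F^{2} = F^{4}$)
$\left(364 + \left(1079 + k{\left(-26 \right)}\right) \left(p{\left(-39 \right)} + f\right)\right) - 2655 = \left(364 + \left(1079 - \frac{33}{-26}\right) \left(\left(-39\right)^{4} + 686\right)\right) - 2655 = \left(364 + \left(1079 - - \frac{33}{26}\right) \left(2313441 + 686\right)\right) - 2655 = \left(364 + \left(1079 + \frac{33}{26}\right) 2314127\right) - 2655 = \left(364 + \frac{28087}{26} \cdot 2314127\right) - 2655 = \left(364 + \frac{64996885049}{26}\right) - 2655 = \frac{64996894513}{26} - 2655 = \frac{64996825483}{26}$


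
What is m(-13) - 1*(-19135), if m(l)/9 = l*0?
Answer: 19135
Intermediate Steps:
m(l) = 0 (m(l) = 9*(l*0) = 9*0 = 0)
m(-13) - 1*(-19135) = 0 - 1*(-19135) = 0 + 19135 = 19135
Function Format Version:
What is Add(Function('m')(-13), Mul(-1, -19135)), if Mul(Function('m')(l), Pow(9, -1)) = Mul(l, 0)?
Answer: 19135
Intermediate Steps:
Function('m')(l) = 0 (Function('m')(l) = Mul(9, Mul(l, 0)) = Mul(9, 0) = 0)
Add(Function('m')(-13), Mul(-1, -19135)) = Add(0, Mul(-1, -19135)) = Add(0, 19135) = 19135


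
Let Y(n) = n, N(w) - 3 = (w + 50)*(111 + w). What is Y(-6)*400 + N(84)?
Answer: 23733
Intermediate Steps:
N(w) = 3 + (50 + w)*(111 + w) (N(w) = 3 + (w + 50)*(111 + w) = 3 + (50 + w)*(111 + w))
Y(-6)*400 + N(84) = -6*400 + (5553 + 84² + 161*84) = -2400 + (5553 + 7056 + 13524) = -2400 + 26133 = 23733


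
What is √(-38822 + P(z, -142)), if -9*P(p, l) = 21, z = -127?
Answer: 7*I*√7131/3 ≈ 197.04*I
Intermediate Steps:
P(p, l) = -7/3 (P(p, l) = -⅑*21 = -7/3)
√(-38822 + P(z, -142)) = √(-38822 - 7/3) = √(-116473/3) = 7*I*√7131/3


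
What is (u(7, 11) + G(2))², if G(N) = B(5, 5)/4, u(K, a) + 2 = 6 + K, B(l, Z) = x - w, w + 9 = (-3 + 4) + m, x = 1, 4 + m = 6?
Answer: 2601/16 ≈ 162.56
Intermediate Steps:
m = 2 (m = -4 + 6 = 2)
w = -6 (w = -9 + ((-3 + 4) + 2) = -9 + (1 + 2) = -9 + 3 = -6)
B(l, Z) = 7 (B(l, Z) = 1 - 1*(-6) = 1 + 6 = 7)
u(K, a) = 4 + K (u(K, a) = -2 + (6 + K) = 4 + K)
G(N) = 7/4
(u(7, 11) + G(2))² = ((4 + 7) + 7/4)² = (11 + 7/4)² = (51/4)² = 2601/16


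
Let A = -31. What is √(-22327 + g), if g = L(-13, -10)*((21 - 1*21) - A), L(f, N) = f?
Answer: I*√22730 ≈ 150.76*I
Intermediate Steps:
g = -403 (g = -13*((21 - 1*21) - 1*(-31)) = -13*((21 - 21) + 31) = -13*(0 + 31) = -13*31 = -403)
√(-22327 + g) = √(-22327 - 403) = √(-22730) = I*√22730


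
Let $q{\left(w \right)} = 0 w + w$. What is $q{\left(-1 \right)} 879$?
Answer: $-879$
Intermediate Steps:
$q{\left(w \right)} = w$ ($q{\left(w \right)} = 0 + w = w$)
$q{\left(-1 \right)} 879 = \left(-1\right) 879 = -879$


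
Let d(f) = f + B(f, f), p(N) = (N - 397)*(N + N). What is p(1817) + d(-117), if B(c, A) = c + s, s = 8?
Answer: 5160054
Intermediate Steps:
p(N) = 2*N*(-397 + N) (p(N) = (-397 + N)*(2*N) = 2*N*(-397 + N))
B(c, A) = 8 + c (B(c, A) = c + 8 = 8 + c)
d(f) = 8 + 2*f (d(f) = f + (8 + f) = 8 + 2*f)
p(1817) + d(-117) = 2*1817*(-397 + 1817) + (8 + 2*(-117)) = 2*1817*1420 + (8 - 234) = 5160280 - 226 = 5160054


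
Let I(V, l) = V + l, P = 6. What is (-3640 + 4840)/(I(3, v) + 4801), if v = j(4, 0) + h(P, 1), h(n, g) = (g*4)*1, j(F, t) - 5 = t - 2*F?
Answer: 240/961 ≈ 0.24974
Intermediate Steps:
j(F, t) = 5 + t - 2*F (j(F, t) = 5 + (t - 2*F) = 5 + t - 2*F)
h(n, g) = 4*g (h(n, g) = (4*g)*1 = 4*g)
v = 1 (v = (5 + 0 - 2*4) + 4*1 = (5 + 0 - 8) + 4 = -3 + 4 = 1)
(-3640 + 4840)/(I(3, v) + 4801) = (-3640 + 4840)/((3 + 1) + 4801) = 1200/(4 + 4801) = 1200/4805 = 1200*(1/4805) = 240/961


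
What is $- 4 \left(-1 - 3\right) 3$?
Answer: $48$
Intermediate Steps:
$- 4 \left(-1 - 3\right) 3 = - 4 \left(\left(-4\right) 3\right) = \left(-4\right) \left(-12\right) = 48$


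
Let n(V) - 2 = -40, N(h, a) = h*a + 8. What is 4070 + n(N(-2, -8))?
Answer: 4032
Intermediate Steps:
N(h, a) = 8 + a*h (N(h, a) = a*h + 8 = 8 + a*h)
n(V) = -38 (n(V) = 2 - 40 = -38)
4070 + n(N(-2, -8)) = 4070 - 38 = 4032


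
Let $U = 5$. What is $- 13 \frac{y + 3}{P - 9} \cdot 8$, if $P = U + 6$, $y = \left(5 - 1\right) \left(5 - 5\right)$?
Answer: $-156$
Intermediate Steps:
$y = 0$ ($y = 4 \cdot 0 = 0$)
$P = 11$ ($P = 5 + 6 = 11$)
$- 13 \frac{y + 3}{P - 9} \cdot 8 = - 13 \frac{0 + 3}{11 - 9} \cdot 8 = - 13 \cdot \frac{3}{2} \cdot 8 = - 13 \cdot 3 \cdot \frac{1}{2} \cdot 8 = \left(-13\right) \frac{3}{2} \cdot 8 = \left(- \frac{39}{2}\right) 8 = -156$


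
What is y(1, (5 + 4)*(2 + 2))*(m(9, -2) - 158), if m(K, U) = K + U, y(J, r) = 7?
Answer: -1057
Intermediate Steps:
y(1, (5 + 4)*(2 + 2))*(m(9, -2) - 158) = 7*((9 - 2) - 158) = 7*(7 - 158) = 7*(-151) = -1057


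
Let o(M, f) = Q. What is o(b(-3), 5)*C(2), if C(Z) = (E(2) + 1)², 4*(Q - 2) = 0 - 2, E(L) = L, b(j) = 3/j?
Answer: 27/2 ≈ 13.500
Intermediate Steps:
Q = 3/2 (Q = 2 + (0 - 2)/4 = 2 + (¼)*(-2) = 2 - ½ = 3/2 ≈ 1.5000)
o(M, f) = 3/2
C(Z) = 9 (C(Z) = (2 + 1)² = 3² = 9)
o(b(-3), 5)*C(2) = (3/2)*9 = 27/2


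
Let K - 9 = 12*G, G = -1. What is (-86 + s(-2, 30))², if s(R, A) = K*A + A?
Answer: 21316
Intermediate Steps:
K = -3 (K = 9 + 12*(-1) = 9 - 12 = -3)
s(R, A) = -2*A (s(R, A) = -3*A + A = -2*A)
(-86 + s(-2, 30))² = (-86 - 2*30)² = (-86 - 60)² = (-146)² = 21316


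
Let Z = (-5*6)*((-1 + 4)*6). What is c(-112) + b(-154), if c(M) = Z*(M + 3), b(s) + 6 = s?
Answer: 58700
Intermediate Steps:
b(s) = -6 + s
Z = -540 (Z = -90*6 = -30*18 = -540)
c(M) = -1620 - 540*M (c(M) = -540*(M + 3) = -540*(3 + M) = -1620 - 540*M)
c(-112) + b(-154) = (-1620 - 540*(-112)) + (-6 - 154) = (-1620 + 60480) - 160 = 58860 - 160 = 58700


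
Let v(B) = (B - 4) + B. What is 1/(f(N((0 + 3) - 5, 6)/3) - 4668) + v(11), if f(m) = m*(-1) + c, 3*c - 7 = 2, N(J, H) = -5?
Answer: 251817/13990 ≈ 18.000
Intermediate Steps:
c = 3 (c = 7/3 + (⅓)*2 = 7/3 + ⅔ = 3)
f(m) = 3 - m (f(m) = m*(-1) + 3 = -m + 3 = 3 - m)
v(B) = -4 + 2*B (v(B) = (-4 + B) + B = -4 + 2*B)
1/(f(N((0 + 3) - 5, 6)/3) - 4668) + v(11) = 1/((3 - (-5)/3) - 4668) + (-4 + 2*11) = 1/((3 - (-5)/3) - 4668) + (-4 + 22) = 1/((3 - 1*(-5/3)) - 4668) + 18 = 1/((3 + 5/3) - 4668) + 18 = 1/(14/3 - 4668) + 18 = 1/(-13990/3) + 18 = -3/13990 + 18 = 251817/13990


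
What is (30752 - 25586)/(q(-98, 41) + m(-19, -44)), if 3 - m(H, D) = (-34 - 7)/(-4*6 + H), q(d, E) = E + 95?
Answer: 15867/424 ≈ 37.422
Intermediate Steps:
q(d, E) = 95 + E
m(H, D) = 3 + 41/(-24 + H) (m(H, D) = 3 - (-34 - 7)/(-4*6 + H) = 3 - (-41)/(-24 + H) = 3 + 41/(-24 + H))
(30752 - 25586)/(q(-98, 41) + m(-19, -44)) = (30752 - 25586)/((95 + 41) + (-31 + 3*(-19))/(-24 - 19)) = 5166/(136 + (-31 - 57)/(-43)) = 5166/(136 - 1/43*(-88)) = 5166/(136 + 88/43) = 5166/(5936/43) = 5166*(43/5936) = 15867/424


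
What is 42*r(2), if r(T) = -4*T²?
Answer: -672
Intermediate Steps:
42*r(2) = 42*(-4*2²) = 42*(-4*4) = 42*(-16) = -672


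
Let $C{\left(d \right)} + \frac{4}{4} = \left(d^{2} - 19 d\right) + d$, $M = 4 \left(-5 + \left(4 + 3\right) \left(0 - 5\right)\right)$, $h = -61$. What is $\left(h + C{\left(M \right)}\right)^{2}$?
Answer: $807582724$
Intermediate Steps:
$M = -160$ ($M = 4 \left(-5 + 7 \left(-5\right)\right) = 4 \left(-5 - 35\right) = 4 \left(-40\right) = -160$)
$C{\left(d \right)} = -1 + d^{2} - 18 d$ ($C{\left(d \right)} = -1 + \left(\left(d^{2} - 19 d\right) + d\right) = -1 + \left(d^{2} - 18 d\right) = -1 + d^{2} - 18 d$)
$\left(h + C{\left(M \right)}\right)^{2} = \left(-61 - \left(-2879 - 25600\right)\right)^{2} = \left(-61 + \left(-1 + 25600 + 2880\right)\right)^{2} = \left(-61 + 28479\right)^{2} = 28418^{2} = 807582724$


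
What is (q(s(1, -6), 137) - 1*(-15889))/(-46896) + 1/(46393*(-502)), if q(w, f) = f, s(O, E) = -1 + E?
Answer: -31102845361/91014529688 ≈ -0.34173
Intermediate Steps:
(q(s(1, -6), 137) - 1*(-15889))/(-46896) + 1/(46393*(-502)) = (137 - 1*(-15889))/(-46896) + 1/(46393*(-502)) = (137 + 15889)*(-1/46896) + (1/46393)*(-1/502) = 16026*(-1/46896) - 1/23289286 = -2671/7816 - 1/23289286 = -31102845361/91014529688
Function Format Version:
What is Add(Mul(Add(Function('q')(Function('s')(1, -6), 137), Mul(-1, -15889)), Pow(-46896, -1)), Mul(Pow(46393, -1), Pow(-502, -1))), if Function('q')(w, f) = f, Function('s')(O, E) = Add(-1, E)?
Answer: Rational(-31102845361, 91014529688) ≈ -0.34173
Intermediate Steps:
Add(Mul(Add(Function('q')(Function('s')(1, -6), 137), Mul(-1, -15889)), Pow(-46896, -1)), Mul(Pow(46393, -1), Pow(-502, -1))) = Add(Mul(Add(137, Mul(-1, -15889)), Pow(-46896, -1)), Mul(Pow(46393, -1), Pow(-502, -1))) = Add(Mul(Add(137, 15889), Rational(-1, 46896)), Mul(Rational(1, 46393), Rational(-1, 502))) = Add(Mul(16026, Rational(-1, 46896)), Rational(-1, 23289286)) = Add(Rational(-2671, 7816), Rational(-1, 23289286)) = Rational(-31102845361, 91014529688)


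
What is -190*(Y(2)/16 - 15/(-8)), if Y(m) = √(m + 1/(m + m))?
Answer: -5985/16 ≈ -374.06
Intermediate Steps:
Y(m) = √(m + 1/(2*m))
-190*(Y(2)/16 - 15/(-8)) = -190*((√(2/2 + 4*2)/2)/16 - 15/(-8)) = -190*((√(2*(½) + 8)/2)*(1/16) - 15*(-⅛)) = -190*((√(1 + 8)/2)*(1/16) + 15/8) = -190*((√9/2)*(1/16) + 15/8) = -190*(((½)*3)*(1/16) + 15/8) = -190*((3/2)*(1/16) + 15/8) = -190*(3/32 + 15/8) = -190*63/32 = -5985/16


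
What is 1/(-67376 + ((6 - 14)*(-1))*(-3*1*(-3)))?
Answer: -1/67304 ≈ -1.4858e-5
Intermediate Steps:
1/(-67376 + ((6 - 14)*(-1))*(-3*1*(-3))) = 1/(-67376 + (-8*(-1))*(-3*(-3))) = 1/(-67376 + 8*9) = 1/(-67376 + 72) = 1/(-67304) = -1/67304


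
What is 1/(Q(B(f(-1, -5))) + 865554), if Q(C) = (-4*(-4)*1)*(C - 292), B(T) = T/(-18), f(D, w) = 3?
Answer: 3/2582638 ≈ 1.1616e-6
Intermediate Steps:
B(T) = -T/18 (B(T) = T*(-1/18) = -T/18)
Q(C) = -4672 + 16*C (Q(C) = (16*1)*(-292 + C) = 16*(-292 + C) = -4672 + 16*C)
1/(Q(B(f(-1, -5))) + 865554) = 1/((-4672 + 16*(-1/18*3)) + 865554) = 1/((-4672 + 16*(-⅙)) + 865554) = 1/((-4672 - 8/3) + 865554) = 1/(-14024/3 + 865554) = 1/(2582638/3) = 3/2582638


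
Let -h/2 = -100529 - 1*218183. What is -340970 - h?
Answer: -978394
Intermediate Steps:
h = 637424 (h = -2*(-100529 - 1*218183) = -2*(-100529 - 218183) = -2*(-318712) = 637424)
-340970 - h = -340970 - 1*637424 = -340970 - 637424 = -978394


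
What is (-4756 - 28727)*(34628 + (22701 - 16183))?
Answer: -1377691518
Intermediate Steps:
(-4756 - 28727)*(34628 + (22701 - 16183)) = -33483*(34628 + 6518) = -33483*41146 = -1377691518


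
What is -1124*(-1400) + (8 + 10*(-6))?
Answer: 1573548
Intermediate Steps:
-1124*(-1400) + (8 + 10*(-6)) = 1573600 + (8 - 60) = 1573600 - 52 = 1573548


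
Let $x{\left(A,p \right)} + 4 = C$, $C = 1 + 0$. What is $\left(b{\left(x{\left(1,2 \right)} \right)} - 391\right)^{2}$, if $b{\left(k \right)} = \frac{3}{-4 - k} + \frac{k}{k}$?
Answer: $154449$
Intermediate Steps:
$C = 1$
$x{\left(A,p \right)} = -3$ ($x{\left(A,p \right)} = -4 + 1 = -3$)
$b{\left(k \right)} = 1 + \frac{3}{-4 - k}$ ($b{\left(k \right)} = \frac{3}{-4 - k} + 1 = 1 + \frac{3}{-4 - k}$)
$\left(b{\left(x{\left(1,2 \right)} \right)} - 391\right)^{2} = \left(\frac{1 - 3}{4 - 3} - 391\right)^{2} = \left(1^{-1} \left(-2\right) - 391\right)^{2} = \left(1 \left(-2\right) - 391\right)^{2} = \left(-2 - 391\right)^{2} = \left(-393\right)^{2} = 154449$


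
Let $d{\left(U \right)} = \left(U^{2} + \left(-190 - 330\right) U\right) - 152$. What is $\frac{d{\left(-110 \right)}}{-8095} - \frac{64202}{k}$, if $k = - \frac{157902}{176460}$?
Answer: $\frac{15283003969984}{213036115} \approx 71739.0$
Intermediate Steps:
$k = - \frac{26317}{29410}$ ($k = \left(-157902\right) \frac{1}{176460} = - \frac{26317}{29410} \approx -0.89483$)
$d{\left(U \right)} = -152 + U^{2} - 520 U$ ($d{\left(U \right)} = \left(U^{2} + \left(-190 - 330\right) U\right) - 152 = \left(U^{2} - 520 U\right) - 152 = -152 + U^{2} - 520 U$)
$\frac{d{\left(-110 \right)}}{-8095} - \frac{64202}{k} = \frac{-152 + \left(-110\right)^{2} - -57200}{-8095} - \frac{64202}{- \frac{26317}{29410}} = \left(-152 + 12100 + 57200\right) \left(- \frac{1}{8095}\right) - - \frac{1888180820}{26317} = 69148 \left(- \frac{1}{8095}\right) + \frac{1888180820}{26317} = - \frac{69148}{8095} + \frac{1888180820}{26317} = \frac{15283003969984}{213036115}$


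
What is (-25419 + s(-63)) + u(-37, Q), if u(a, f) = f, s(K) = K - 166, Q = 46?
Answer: -25602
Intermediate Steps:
s(K) = -166 + K
(-25419 + s(-63)) + u(-37, Q) = (-25419 + (-166 - 63)) + 46 = (-25419 - 229) + 46 = -25648 + 46 = -25602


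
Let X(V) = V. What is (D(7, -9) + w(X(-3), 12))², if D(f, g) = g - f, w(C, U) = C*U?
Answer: 2704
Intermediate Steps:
(D(7, -9) + w(X(-3), 12))² = ((-9 - 1*7) - 3*12)² = ((-9 - 7) - 36)² = (-16 - 36)² = (-52)² = 2704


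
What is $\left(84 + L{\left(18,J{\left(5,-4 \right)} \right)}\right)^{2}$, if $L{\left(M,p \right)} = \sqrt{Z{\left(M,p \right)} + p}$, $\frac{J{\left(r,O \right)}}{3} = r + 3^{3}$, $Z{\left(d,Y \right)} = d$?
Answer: $\left(84 + \sqrt{114}\right)^{2} \approx 8963.8$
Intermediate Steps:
$J{\left(r,O \right)} = 81 + 3 r$ ($J{\left(r,O \right)} = 3 \left(r + 3^{3}\right) = 3 \left(r + 27\right) = 3 \left(27 + r\right) = 81 + 3 r$)
$L{\left(M,p \right)} = \sqrt{M + p}$
$\left(84 + L{\left(18,J{\left(5,-4 \right)} \right)}\right)^{2} = \left(84 + \sqrt{18 + \left(81 + 3 \cdot 5\right)}\right)^{2} = \left(84 + \sqrt{18 + \left(81 + 15\right)}\right)^{2} = \left(84 + \sqrt{18 + 96}\right)^{2} = \left(84 + \sqrt{114}\right)^{2}$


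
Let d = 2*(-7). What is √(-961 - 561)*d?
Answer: -14*I*√1522 ≈ -546.18*I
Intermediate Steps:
d = -14
√(-961 - 561)*d = √(-961 - 561)*(-14) = √(-1522)*(-14) = (I*√1522)*(-14) = -14*I*√1522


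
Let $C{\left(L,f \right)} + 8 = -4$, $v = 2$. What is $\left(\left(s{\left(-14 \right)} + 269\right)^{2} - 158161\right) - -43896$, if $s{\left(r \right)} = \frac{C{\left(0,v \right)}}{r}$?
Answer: $- \frac{2030664}{49} \approx -41442.0$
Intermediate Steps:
$C{\left(L,f \right)} = -12$ ($C{\left(L,f \right)} = -8 - 4 = -12$)
$s{\left(r \right)} = - \frac{12}{r}$
$\left(\left(s{\left(-14 \right)} + 269\right)^{2} - 158161\right) - -43896 = \left(\left(- \frac{12}{-14} + 269\right)^{2} - 158161\right) - -43896 = \left(\left(\left(-12\right) \left(- \frac{1}{14}\right) + 269\right)^{2} - 158161\right) + 43896 = \left(\left(\frac{6}{7} + 269\right)^{2} - 158161\right) + 43896 = \left(\left(\frac{1889}{7}\right)^{2} - 158161\right) + 43896 = \left(\frac{3568321}{49} - 158161\right) + 43896 = - \frac{4181568}{49} + 43896 = - \frac{2030664}{49}$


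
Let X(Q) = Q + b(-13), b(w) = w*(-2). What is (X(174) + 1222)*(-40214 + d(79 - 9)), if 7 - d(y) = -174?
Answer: -56926926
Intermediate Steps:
b(w) = -2*w
d(y) = 181 (d(y) = 7 - 1*(-174) = 7 + 174 = 181)
X(Q) = 26 + Q (X(Q) = Q - 2*(-13) = Q + 26 = 26 + Q)
(X(174) + 1222)*(-40214 + d(79 - 9)) = ((26 + 174) + 1222)*(-40214 + 181) = (200 + 1222)*(-40033) = 1422*(-40033) = -56926926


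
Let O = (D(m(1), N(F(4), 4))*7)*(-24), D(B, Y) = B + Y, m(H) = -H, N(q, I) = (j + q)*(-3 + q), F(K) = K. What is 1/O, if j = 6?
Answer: -1/1512 ≈ -0.00066138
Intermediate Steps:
N(q, I) = (-3 + q)*(6 + q) (N(q, I) = (6 + q)*(-3 + q) = (-3 + q)*(6 + q))
O = -1512 (O = ((-1*1 + (-18 + 4**2 + 3*4))*7)*(-24) = ((-1 + (-18 + 16 + 12))*7)*(-24) = ((-1 + 10)*7)*(-24) = (9*7)*(-24) = 63*(-24) = -1512)
1/O = 1/(-1512) = -1/1512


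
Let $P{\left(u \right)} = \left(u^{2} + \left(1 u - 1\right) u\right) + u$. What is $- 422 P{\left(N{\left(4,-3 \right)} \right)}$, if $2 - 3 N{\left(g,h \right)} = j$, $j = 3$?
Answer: $- \frac{844}{9} \approx -93.778$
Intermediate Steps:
$N{\left(g,h \right)} = - \frac{1}{3}$ ($N{\left(g,h \right)} = \frac{2}{3} - 1 = - \frac{1}{3}$)
$P{\left(u \right)} = u + u^{2} + u \left(-1 + u\right)$ ($P{\left(u \right)} = \left(u^{2} + \left(u - 1\right) u\right) + u = \left(u^{2} + \left(-1 + u\right) u\right) + u = \left(u^{2} + u \left(-1 + u\right)\right) + u = u + u^{2} + u \left(-1 + u\right)$)
$- 422 P{\left(N{\left(4,-3 \right)} \right)} = - 422 \cdot 2 \left(- \frac{1}{3}\right)^{2} = - 422 \cdot 2 \cdot \frac{1}{9} = \left(-422\right) \frac{2}{9} = - \frac{844}{9}$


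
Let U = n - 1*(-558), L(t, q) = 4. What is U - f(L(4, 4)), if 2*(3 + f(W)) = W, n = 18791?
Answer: 19350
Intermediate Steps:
f(W) = -3 + W/2
U = 19349 (U = 18791 - 1*(-558) = 18791 + 558 = 19349)
U - f(L(4, 4)) = 19349 - (-3 + (1/2)*4) = 19349 - (-3 + 2) = 19349 - 1*(-1) = 19349 + 1 = 19350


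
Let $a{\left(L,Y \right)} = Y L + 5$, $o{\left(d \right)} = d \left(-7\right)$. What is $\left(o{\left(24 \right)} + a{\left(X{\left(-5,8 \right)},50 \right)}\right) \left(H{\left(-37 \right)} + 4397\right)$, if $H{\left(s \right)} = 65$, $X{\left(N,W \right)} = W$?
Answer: $1057494$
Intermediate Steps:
$o{\left(d \right)} = - 7 d$
$a{\left(L,Y \right)} = 5 + L Y$ ($a{\left(L,Y \right)} = L Y + 5 = 5 + L Y$)
$\left(o{\left(24 \right)} + a{\left(X{\left(-5,8 \right)},50 \right)}\right) \left(H{\left(-37 \right)} + 4397\right) = \left(\left(-7\right) 24 + \left(5 + 8 \cdot 50\right)\right) \left(65 + 4397\right) = \left(-168 + \left(5 + 400\right)\right) 4462 = \left(-168 + 405\right) 4462 = 237 \cdot 4462 = 1057494$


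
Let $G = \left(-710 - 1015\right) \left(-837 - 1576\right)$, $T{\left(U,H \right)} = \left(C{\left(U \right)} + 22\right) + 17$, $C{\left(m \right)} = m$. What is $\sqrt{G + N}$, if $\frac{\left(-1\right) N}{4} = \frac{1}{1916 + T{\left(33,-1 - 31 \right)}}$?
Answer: $\frac{2 \sqrt{257039109082}}{497} \approx 2040.2$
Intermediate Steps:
$T{\left(U,H \right)} = 39 + U$ ($T{\left(U,H \right)} = \left(U + 22\right) + 17 = \left(22 + U\right) + 17 = 39 + U$)
$G = 4162425$ ($G = \left(-1725\right) \left(-2413\right) = 4162425$)
$N = - \frac{1}{497}$ ($N = - \frac{4}{1916 + \left(39 + 33\right)} = - \frac{4}{1916 + 72} = - \frac{4}{1988} = \left(-4\right) \frac{1}{1988} = - \frac{1}{497} \approx -0.0020121$)
$\sqrt{G + N} = \sqrt{4162425 - \frac{1}{497}} = \sqrt{\frac{2068725224}{497}} = \frac{2 \sqrt{257039109082}}{497}$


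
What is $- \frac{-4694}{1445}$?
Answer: $\frac{4694}{1445} \approx 3.2484$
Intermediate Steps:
$- \frac{-4694}{1445} = \left(-1\right) \left(- \frac{4694}{1445}\right) = \frac{4694}{1445}$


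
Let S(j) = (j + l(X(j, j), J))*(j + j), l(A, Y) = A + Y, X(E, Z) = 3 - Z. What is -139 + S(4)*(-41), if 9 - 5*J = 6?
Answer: -6599/5 ≈ -1319.8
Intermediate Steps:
J = ⅗ (J = 9/5 - ⅕*6 = 9/5 - 6/5 = ⅗ ≈ 0.60000)
S(j) = 36*j/5 (S(j) = (j + ((3 - j) + ⅗))*(j + j) = (j + (18/5 - j))*(2*j) = 18*(2*j)/5 = 36*j/5)
-139 + S(4)*(-41) = -139 + ((36/5)*4)*(-41) = -139 + (144/5)*(-41) = -139 - 5904/5 = -6599/5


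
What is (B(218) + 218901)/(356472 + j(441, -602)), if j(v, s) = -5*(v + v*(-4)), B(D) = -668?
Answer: 218233/363087 ≈ 0.60105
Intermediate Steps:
j(v, s) = 15*v (j(v, s) = -5*(v - 4*v) = -(-15)*v = 15*v)
(B(218) + 218901)/(356472 + j(441, -602)) = (-668 + 218901)/(356472 + 15*441) = 218233/(356472 + 6615) = 218233/363087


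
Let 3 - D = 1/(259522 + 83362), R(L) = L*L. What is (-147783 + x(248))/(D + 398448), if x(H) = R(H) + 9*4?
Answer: -29571344812/136622472683 ≈ -0.21645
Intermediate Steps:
R(L) = L²
D = 1028651/342884 (D = 3 - 1/(259522 + 83362) = 3 - 1/342884 = 1028651/342884 ≈ 3.0000)
x(H) = 36 + H² (x(H) = H² + 9*4 = H² + 36 = 36 + H²)
(-147783 + x(248))/(D + 398448) = (-147783 + (36 + 248²))/(1028651/342884 + 398448) = (-147783 + (36 + 61504))/(136622472683/342884) = (-147783 + 61540)*(342884/136622472683) = -86243*342884/136622472683 = -29571344812/136622472683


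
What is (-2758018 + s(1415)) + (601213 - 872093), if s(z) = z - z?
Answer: -3028898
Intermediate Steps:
s(z) = 0
(-2758018 + s(1415)) + (601213 - 872093) = (-2758018 + 0) + (601213 - 872093) = -2758018 - 270880 = -3028898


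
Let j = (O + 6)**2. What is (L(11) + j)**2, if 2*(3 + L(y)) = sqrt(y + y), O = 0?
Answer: (66 + sqrt(22))**2/4 ≈ 1249.3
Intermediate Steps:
L(y) = -3 + sqrt(2)*sqrt(y)/2 (L(y) = -3 + sqrt(y + y)/2 = -3 + sqrt(2*y)/2 = -3 + (sqrt(2)*sqrt(y))/2 = -3 + sqrt(2)*sqrt(y)/2)
j = 36 (j = (0 + 6)**2 = 6**2 = 36)
(L(11) + j)**2 = ((-3 + sqrt(2)*sqrt(11)/2) + 36)**2 = ((-3 + sqrt(22)/2) + 36)**2 = (33 + sqrt(22)/2)**2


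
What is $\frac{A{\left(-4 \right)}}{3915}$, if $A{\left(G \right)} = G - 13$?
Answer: $- \frac{17}{3915} \approx -0.0043423$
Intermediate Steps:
$A{\left(G \right)} = -13 + G$ ($A{\left(G \right)} = G - 13 = -13 + G$)
$\frac{A{\left(-4 \right)}}{3915} = \frac{-13 - 4}{3915} = \left(-17\right) \frac{1}{3915} = - \frac{17}{3915}$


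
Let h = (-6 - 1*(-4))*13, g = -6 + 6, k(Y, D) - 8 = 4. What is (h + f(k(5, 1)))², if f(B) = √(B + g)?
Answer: 688 - 104*√3 ≈ 507.87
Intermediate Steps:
k(Y, D) = 12 (k(Y, D) = 8 + 4 = 12)
g = 0
f(B) = √B (f(B) = √(B + 0) = √B)
h = -26 (h = (-6 + 4)*13 = -2*13 = -26)
(h + f(k(5, 1)))² = (-26 + √12)² = (-26 + 2*√3)²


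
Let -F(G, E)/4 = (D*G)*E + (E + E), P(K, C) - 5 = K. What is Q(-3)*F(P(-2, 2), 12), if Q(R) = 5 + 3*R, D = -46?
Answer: -26112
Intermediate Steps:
P(K, C) = 5 + K
F(G, E) = -8*E + 184*E*G (F(G, E) = -4*((-46*G)*E + (E + E)) = -4*(-46*E*G + 2*E) = -4*(2*E - 46*E*G) = -8*E + 184*E*G)
Q(-3)*F(P(-2, 2), 12) = (5 + 3*(-3))*(8*12*(-1 + 23*(5 - 2))) = (5 - 9)*(8*12*(-1 + 23*3)) = -32*12*(-1 + 69) = -32*12*68 = -4*6528 = -26112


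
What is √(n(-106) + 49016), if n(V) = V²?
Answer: 2*√15063 ≈ 245.46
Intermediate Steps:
√(n(-106) + 49016) = √((-106)² + 49016) = √(11236 + 49016) = √60252 = 2*√15063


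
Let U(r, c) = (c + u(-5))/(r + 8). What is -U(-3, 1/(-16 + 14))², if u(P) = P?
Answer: -121/100 ≈ -1.2100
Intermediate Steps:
U(r, c) = (-5 + c)/(8 + r) (U(r, c) = (c - 5)/(r + 8) = (-5 + c)/(8 + r))
-U(-3, 1/(-16 + 14))² = -((-5 + 1/(-16 + 14))/(8 - 3))² = -((-5 + 1/(-2))/5)² = -((-5 - ½)/5)² = -((⅕)*(-11/2))² = -(-11/10)² = -1*121/100 = -121/100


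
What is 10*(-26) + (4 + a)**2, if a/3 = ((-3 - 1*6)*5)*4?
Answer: 287036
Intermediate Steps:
a = -540 (a = 3*(((-3 - 1*6)*5)*4) = 3*(((-3 - 6)*5)*4) = 3*(-9*5*4) = 3*(-45*4) = 3*(-180) = -540)
10*(-26) + (4 + a)**2 = 10*(-26) + (4 - 540)**2 = -260 + (-536)**2 = -260 + 287296 = 287036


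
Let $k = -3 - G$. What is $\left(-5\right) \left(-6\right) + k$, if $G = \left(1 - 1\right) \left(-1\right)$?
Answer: $27$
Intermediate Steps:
$G = 0$ ($G = 0 \left(-1\right) = 0$)
$k = -3$ ($k = -3 - 0 = -3 + 0 = -3$)
$\left(-5\right) \left(-6\right) + k = \left(-5\right) \left(-6\right) - 3 = 30 - 3 = 27$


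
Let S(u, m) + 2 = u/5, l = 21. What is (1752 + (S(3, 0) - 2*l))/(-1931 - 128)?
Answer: -8543/10295 ≈ -0.82982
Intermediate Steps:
S(u, m) = -2 + u/5
(1752 + (S(3, 0) - 2*l))/(-1931 - 128) = (1752 + ((-2 + (1/5)*3) - 2*21))/(-1931 - 128) = (1752 + ((-2 + 3/5) - 42))/(-2059) = (1752 + (-7/5 - 42))*(-1/2059) = (1752 - 217/5)*(-1/2059) = (8543/5)*(-1/2059) = -8543/10295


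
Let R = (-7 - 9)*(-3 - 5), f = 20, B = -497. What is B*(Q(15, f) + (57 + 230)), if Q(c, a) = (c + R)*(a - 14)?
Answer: -569065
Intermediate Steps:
R = 128 (R = -16*(-8) = 128)
Q(c, a) = (-14 + a)*(128 + c) (Q(c, a) = (c + 128)*(a - 14) = (128 + c)*(-14 + a) = (-14 + a)*(128 + c))
B*(Q(15, f) + (57 + 230)) = -497*((-1792 - 14*15 + 128*20 + 20*15) + (57 + 230)) = -497*((-1792 - 210 + 2560 + 300) + 287) = -497*(858 + 287) = -497*1145 = -569065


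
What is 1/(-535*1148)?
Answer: -1/614180 ≈ -1.6282e-6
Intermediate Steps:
1/(-535*1148) = 1/(-614180) = -1/614180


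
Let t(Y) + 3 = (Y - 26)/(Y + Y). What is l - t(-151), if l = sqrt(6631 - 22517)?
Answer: 729/302 + 13*I*sqrt(94) ≈ 2.4139 + 126.04*I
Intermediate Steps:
t(Y) = -3 + (-26 + Y)/(2*Y) (t(Y) = -3 + (Y - 26)/(Y + Y) = -3 + (-26 + Y)/((2*Y)) = -3 + (-26 + Y)*(1/(2*Y)) = -3 + (-26 + Y)/(2*Y))
l = 13*I*sqrt(94) (l = sqrt(-15886) = 13*I*sqrt(94) ≈ 126.04*I)
l - t(-151) = 13*I*sqrt(94) - (-5/2 - 13/(-151)) = 13*I*sqrt(94) - (-5/2 - 13*(-1/151)) = 13*I*sqrt(94) - (-5/2 + 13/151) = 13*I*sqrt(94) - 1*(-729/302) = 13*I*sqrt(94) + 729/302 = 729/302 + 13*I*sqrt(94)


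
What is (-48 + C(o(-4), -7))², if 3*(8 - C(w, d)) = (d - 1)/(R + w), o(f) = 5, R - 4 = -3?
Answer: 126736/81 ≈ 1564.6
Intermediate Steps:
R = 1 (R = 4 - 3 = 1)
C(w, d) = 8 - (-1 + d)/(3*(1 + w)) (C(w, d) = 8 - (d - 1)/(3*(1 + w)) = 8 - (-1 + d)/(3*(1 + w)))
(-48 + C(o(-4), -7))² = (-48 + (25 - 1*(-7) + 24*5)/(3*(1 + 5)))² = (-48 + (⅓)*(25 + 7 + 120)/6)² = (-48 + (⅓)*(⅙)*152)² = (-48 + 76/9)² = (-356/9)² = 126736/81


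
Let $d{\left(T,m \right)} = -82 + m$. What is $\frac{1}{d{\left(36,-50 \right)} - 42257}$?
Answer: $- \frac{1}{42389} \approx -2.3591 \cdot 10^{-5}$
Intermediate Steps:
$\frac{1}{d{\left(36,-50 \right)} - 42257} = \frac{1}{\left(-82 - 50\right) - 42257} = \frac{1}{-132 - 42257} = \frac{1}{-42389} = - \frac{1}{42389}$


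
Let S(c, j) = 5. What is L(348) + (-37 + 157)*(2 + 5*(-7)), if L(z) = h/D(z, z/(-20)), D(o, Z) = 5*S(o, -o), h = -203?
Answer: -99203/25 ≈ -3968.1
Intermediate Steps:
D(o, Z) = 25 (D(o, Z) = 5*5 = 25)
L(z) = -203/25
L(348) + (-37 + 157)*(2 + 5*(-7)) = -203/25 + (-37 + 157)*(2 + 5*(-7)) = -203/25 + 120*(2 - 35) = -203/25 + 120*(-33) = -203/25 - 3960 = -99203/25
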